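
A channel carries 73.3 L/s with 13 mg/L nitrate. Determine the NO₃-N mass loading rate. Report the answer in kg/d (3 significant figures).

82.3 kg/d

73.3 L/s = 0.0733 m³/s.
Mass flux = Q·C = 0.0733 m³/s × 13 g/m³ = 0.9529 g/s.
= 0.9529 g/s × 86.4 = 82.33 kg/d.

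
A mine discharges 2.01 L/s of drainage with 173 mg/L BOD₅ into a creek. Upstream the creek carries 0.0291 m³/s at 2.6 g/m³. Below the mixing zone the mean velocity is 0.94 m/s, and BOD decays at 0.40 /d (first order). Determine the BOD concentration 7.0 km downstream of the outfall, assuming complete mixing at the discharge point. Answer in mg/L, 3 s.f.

13.1 mg/L

2.01 L/s = 0.00201 m³/s.
After complete mixing, C₀ = (0.00201·173 + 0.0291·2.6) / 0.03111 = 13.61 mg/L.
Travel time t = 7000 m / 0.94 m/s = 7447 s = 0.08619 d.
C = 13.61·exp(−0.40·0.08619) = 13.61·0.9661 = 13.15 mg/L.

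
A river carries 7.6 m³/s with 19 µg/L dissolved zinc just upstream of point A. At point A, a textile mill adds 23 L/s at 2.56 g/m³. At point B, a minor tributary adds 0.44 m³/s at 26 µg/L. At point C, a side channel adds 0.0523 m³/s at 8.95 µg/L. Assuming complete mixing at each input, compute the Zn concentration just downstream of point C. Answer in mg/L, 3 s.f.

19 µg/L = 0.019 mg/L.
23 L/s = 0.023 m³/s.
After input A: C = (7.6·0.019 + 0.023·2.56) / 7.623 = 0.02667 mg/L.
26 µg/L = 0.026 mg/L.
After input B: C = (7.623·0.02667 + 0.44·0.026) / 8.063 = 0.02663 mg/L.
8.95 µg/L = 0.00895 mg/L.
After input C: C = (8.063·0.02663 + 0.0523·0.00895) / 8.115 = 0.02652 mg/L.

0.0265 mg/L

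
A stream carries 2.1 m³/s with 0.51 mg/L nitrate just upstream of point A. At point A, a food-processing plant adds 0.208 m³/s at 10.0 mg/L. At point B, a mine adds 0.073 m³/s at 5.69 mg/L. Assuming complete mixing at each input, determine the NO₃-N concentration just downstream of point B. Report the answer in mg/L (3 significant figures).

1.50 mg/L

After input A: C = (2.1·0.51 + 0.208·10) / 2.308 = 1.365 mg/L.
After input B: C = (2.308·1.365 + 0.073·5.69) / 2.381 = 1.498 mg/L.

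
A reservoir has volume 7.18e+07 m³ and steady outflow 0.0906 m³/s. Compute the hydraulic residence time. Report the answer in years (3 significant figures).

Q = 0.0906 m³/s × 3.156e+07 s/yr = 2.859e+06 m³/yr.
Hydraulic residence time τ = V/Q = 7.18e+07/2.859e+06 = 25.11 yr.

25.1 yr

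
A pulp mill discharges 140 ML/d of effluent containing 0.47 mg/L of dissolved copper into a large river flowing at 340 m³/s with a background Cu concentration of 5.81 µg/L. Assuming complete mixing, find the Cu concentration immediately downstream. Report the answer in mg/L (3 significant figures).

0.00801 mg/L

140 ML/d = 1.62 m³/s.
5.81 µg/L = 0.00581 mg/L.
Conservation of mass across the mixing zone: C = (1.62·0.47 + 340·0.00581) / (1.62 + 340) = 2.737/341.6 = 0.008012 mg/L.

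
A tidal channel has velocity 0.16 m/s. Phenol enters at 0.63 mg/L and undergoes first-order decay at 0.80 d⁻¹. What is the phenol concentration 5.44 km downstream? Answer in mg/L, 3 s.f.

0.460 mg/L

Travel time t = 5.44 km / 0.16 m/s = 5440/0.16 = 3.4e+04 s = 0.3935 d.
First-order decay: C = 0.63·exp(−0.80·0.3935) = 0.63·0.7299 = 0.4599 mg/L.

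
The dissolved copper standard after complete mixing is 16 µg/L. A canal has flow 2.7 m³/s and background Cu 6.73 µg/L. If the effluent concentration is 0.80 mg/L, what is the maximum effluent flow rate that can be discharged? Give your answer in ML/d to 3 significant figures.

6.73 µg/L = 0.00673 mg/L.
16 µg/L = 0.016 mg/L.
Mass balance at complete mixing: C_std·(Q_w + Q_r) = Q_w·C_e + Q_r·C_b.
Rearranging, Q_w = Q_r·(C_std − C_b)/(C_e − C_std) = 2.7·(0.016 − 0.00673) / (0.8 − 0.016) = 0.03192 m³/s.
= 2.758 ML/d.

2.76 ML/d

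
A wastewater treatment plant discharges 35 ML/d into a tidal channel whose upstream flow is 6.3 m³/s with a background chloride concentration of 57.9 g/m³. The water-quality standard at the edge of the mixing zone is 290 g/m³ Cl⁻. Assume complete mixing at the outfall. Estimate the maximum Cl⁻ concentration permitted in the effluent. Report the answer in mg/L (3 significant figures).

35 ML/d = 0.4051 m³/s.
Mass balance: 290·6.705 = 0.4051·Cₑ + 6.3·57.9.
Cₑ = (1944 − 364.8) / 0.4051 = 3900 mg/L.

3900 mg/L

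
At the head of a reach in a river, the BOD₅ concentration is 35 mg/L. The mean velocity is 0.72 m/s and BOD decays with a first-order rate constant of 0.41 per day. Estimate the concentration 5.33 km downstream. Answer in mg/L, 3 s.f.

Travel time t = 5.33 km / 0.72 m/s = 5330/0.72 = 7403 s = 0.08568 d.
First-order decay: C = 35·exp(−0.41·0.08568) = 35·0.9655 = 33.79 mg/L.

33.8 mg/L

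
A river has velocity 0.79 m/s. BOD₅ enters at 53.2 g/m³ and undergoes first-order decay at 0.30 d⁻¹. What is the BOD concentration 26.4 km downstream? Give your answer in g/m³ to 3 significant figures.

Travel time t = 26.4 km / 0.79 m/s = 2.64e+04/0.79 = 3.342e+04 s = 0.3868 d.
First-order decay: C = 53.2·exp(−0.30·0.3868) = 53.2·0.8904 = 47.37 g/m³.

47.4 g/m³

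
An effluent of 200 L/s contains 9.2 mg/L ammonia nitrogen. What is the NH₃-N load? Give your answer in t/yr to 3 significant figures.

200 L/s = 0.2 m³/s.
Mass flux = Q·C = 0.2 m³/s × 9.2 g/m³ = 1.84 g/s.
= 1.84 g/s × 31.56 = 58.07 t/yr.

58.1 t/yr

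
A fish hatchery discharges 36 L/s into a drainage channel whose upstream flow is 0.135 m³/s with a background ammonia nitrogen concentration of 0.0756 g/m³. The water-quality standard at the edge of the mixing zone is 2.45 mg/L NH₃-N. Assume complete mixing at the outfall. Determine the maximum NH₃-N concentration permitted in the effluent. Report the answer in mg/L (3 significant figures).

11.4 mg/L

36 L/s = 0.036 m³/s.
Mass balance: 2.45·0.171 = 0.036·Cₑ + 0.135·0.0756.
Cₑ = (0.419 − 0.01021) / 0.036 = 11.35 mg/L.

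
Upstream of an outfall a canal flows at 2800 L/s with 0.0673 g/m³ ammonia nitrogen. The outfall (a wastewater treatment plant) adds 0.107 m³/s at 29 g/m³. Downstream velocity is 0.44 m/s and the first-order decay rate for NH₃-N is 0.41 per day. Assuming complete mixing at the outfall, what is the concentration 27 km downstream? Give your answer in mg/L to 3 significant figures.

2800 L/s = 2.8 m³/s.
After complete mixing, C₀ = (0.107·29 + 2.8·0.0673) / 2.907 = 1.132 mg/L.
Travel time t = 2.7e+04 m / 0.44 m/s = 6.136e+04 s = 0.7102 d.
C = 1.132·exp(−0.41·0.7102) = 1.132·0.7474 = 0.8462 mg/L.

0.846 mg/L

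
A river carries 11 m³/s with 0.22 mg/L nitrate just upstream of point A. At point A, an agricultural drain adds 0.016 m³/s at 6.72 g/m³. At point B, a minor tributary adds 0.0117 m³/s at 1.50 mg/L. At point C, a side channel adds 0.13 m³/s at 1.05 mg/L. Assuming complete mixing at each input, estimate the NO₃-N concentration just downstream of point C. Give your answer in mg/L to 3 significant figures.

After input A: C = (11·0.22 + 0.016·6.72) / 11.02 = 0.2294 mg/L.
After input B: C = (11.02·0.2294 + 0.0117·1.5) / 11.03 = 0.2308 mg/L.
After input C: C = (11.03·0.2308 + 0.13·1.05) / 11.16 = 0.2403 mg/L.

0.240 mg/L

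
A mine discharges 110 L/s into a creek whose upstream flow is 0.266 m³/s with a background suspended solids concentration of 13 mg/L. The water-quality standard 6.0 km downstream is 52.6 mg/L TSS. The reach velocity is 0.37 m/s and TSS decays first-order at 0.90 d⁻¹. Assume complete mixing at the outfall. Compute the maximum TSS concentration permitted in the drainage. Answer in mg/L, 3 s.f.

110 L/s = 0.11 m³/s.
Travel time to the compliance point: t = 6000/0.37 = 1.622e+04 s = 0.1877 d; decay factor exp(−0.90·0.1877) = 0.8446.
So the concentration just after mixing may be at most 52.6/0.8446 = 62.28 mg/L.
Mass balance: 62.28·0.376 = 0.11·Cₑ + 0.266·13.
Cₑ = (23.42 − 3.458) / 0.11 = 181.4 mg/L.

181 mg/L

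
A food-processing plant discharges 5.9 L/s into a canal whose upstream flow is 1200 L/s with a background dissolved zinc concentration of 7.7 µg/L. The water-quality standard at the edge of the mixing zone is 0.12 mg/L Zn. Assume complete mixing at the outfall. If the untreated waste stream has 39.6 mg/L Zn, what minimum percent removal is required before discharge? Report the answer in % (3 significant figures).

5.9 L/s = 0.0059 m³/s.
1200 L/s = 1.2 m³/s.
7.7 µg/L = 0.0077 mg/L.
Mass balance: 0.12·1.206 = 0.0059·Cₑ + 1.2·0.0077.
Cₑ = (0.1447 − 0.00924) / 0.0059 = 22.96 mg/L.
Required removal = 1 − 22.96/39.6 = 42.02 %.

42.0 %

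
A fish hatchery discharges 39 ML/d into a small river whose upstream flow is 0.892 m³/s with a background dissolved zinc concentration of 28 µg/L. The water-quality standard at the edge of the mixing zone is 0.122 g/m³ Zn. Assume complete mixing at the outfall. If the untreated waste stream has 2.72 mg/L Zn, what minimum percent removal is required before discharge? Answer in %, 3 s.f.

88.7 %

39 ML/d = 0.4514 m³/s.
28 µg/L = 0.028 mg/L.
Mass balance: 0.122·1.343 = 0.4514·Cₑ + 0.892·0.028.
Cₑ = (0.1639 − 0.02498) / 0.4514 = 0.3078 mg/L.
Required removal = 1 − 0.3078/2.72 = 88.69 %.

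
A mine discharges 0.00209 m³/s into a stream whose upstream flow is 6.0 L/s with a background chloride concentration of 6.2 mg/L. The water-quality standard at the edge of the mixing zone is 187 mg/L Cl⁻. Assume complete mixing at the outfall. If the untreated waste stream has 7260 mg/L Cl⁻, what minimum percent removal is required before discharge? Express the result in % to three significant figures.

90.3 %

6.0 L/s = 0.006 m³/s.
Mass balance: 187·0.00809 = 0.00209·Cₑ + 0.006·6.2.
Cₑ = (1.513 − 0.0372) / 0.00209 = 706 mg/L.
Required removal = 1 − 706/7260 = 90.27 %.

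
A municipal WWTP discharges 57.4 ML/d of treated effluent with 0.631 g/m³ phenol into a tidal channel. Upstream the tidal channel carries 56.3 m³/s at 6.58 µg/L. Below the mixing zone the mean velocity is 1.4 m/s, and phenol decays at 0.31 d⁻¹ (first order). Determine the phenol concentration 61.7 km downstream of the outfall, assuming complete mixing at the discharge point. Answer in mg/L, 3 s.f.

0.0118 mg/L

57.4 ML/d = 0.6644 m³/s.
6.58 µg/L = 0.00658 mg/L.
After complete mixing, C₀ = (0.6644·0.631 + 56.3·0.00658) / 56.96 = 0.01386 mg/L.
Travel time t = 6.17e+04 m / 1.4 m/s = 4.407e+04 s = 0.5101 d.
C = 0.01386·exp(−0.31·0.5101) = 0.01386·0.8537 = 0.01183 mg/L.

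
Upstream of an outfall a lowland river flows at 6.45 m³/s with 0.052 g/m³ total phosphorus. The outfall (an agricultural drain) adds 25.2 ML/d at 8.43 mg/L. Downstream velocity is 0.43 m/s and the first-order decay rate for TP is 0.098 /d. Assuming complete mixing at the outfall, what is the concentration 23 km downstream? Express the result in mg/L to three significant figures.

0.390 mg/L

25.2 ML/d = 0.2917 m³/s.
After complete mixing, C₀ = (0.2917·8.43 + 6.45·0.052) / 6.742 = 0.4145 mg/L.
Travel time t = 2.3e+04 m / 0.43 m/s = 5.349e+04 s = 0.6191 d.
C = 0.4145·exp(−0.098·0.6191) = 0.4145·0.9411 = 0.3901 mg/L.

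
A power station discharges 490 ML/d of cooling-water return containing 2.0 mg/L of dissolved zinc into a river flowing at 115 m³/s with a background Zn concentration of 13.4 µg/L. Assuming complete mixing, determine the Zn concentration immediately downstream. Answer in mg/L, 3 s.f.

0.107 mg/L

490 ML/d = 5.671 m³/s.
13.4 µg/L = 0.0134 mg/L.
Conservation of mass across the mixing zone: C = (5.671·2 + 115·0.0134) / (5.671 + 115) = 12.88/120.7 = 0.1068 mg/L.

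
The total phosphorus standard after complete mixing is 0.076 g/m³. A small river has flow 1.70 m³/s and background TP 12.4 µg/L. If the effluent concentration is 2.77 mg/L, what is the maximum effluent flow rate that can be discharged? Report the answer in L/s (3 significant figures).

12.4 µg/L = 0.0124 mg/L.
Mass balance at complete mixing: C_std·(Q_w + Q_r) = Q_w·C_e + Q_r·C_b.
Rearranging, Q_w = Q_r·(C_std − C_b)/(C_e − C_std) = 1.70·(0.076 − 0.0124) / (2.77 − 0.076) = 0.04013 m³/s.
= 40.13 L/s.

40.1 L/s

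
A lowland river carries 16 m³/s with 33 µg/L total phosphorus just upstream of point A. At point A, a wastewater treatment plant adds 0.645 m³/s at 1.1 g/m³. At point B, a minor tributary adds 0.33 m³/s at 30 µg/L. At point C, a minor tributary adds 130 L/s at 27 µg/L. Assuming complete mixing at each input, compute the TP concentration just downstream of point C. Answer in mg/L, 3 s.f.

0.0731 mg/L

33 µg/L = 0.033 mg/L.
After input A: C = (16·0.033 + 0.645·1.1) / 16.64 = 0.07435 mg/L.
30 µg/L = 0.03 mg/L.
After input B: C = (16.64·0.07435 + 0.33·0.03) / 16.97 = 0.07348 mg/L.
130 L/s = 0.13 m³/s.
27 µg/L = 0.027 mg/L.
After input C: C = (16.97·0.07348 + 0.13·0.027) / 17.1 = 0.07313 mg/L.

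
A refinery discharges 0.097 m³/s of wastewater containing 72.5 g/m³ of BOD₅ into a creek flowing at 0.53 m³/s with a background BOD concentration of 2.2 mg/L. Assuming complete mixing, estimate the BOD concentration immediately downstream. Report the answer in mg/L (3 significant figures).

13.1 mg/L

By mass balance at complete mixing, C = (0.097·72.5 + 0.53·2.2) / (0.097 + 0.53) = 8.199/0.627 = 13.08 mg/L.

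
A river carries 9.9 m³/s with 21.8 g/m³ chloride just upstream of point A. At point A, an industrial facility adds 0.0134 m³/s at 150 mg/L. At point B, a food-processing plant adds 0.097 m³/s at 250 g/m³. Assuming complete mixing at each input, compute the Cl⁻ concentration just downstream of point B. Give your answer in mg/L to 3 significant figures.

24.2 mg/L

After input A: C = (9.9·21.8 + 0.0134·150) / 9.913 = 21.97 mg/L.
After input B: C = (9.913·21.97 + 0.097·250) / 10.01 = 24.18 mg/L.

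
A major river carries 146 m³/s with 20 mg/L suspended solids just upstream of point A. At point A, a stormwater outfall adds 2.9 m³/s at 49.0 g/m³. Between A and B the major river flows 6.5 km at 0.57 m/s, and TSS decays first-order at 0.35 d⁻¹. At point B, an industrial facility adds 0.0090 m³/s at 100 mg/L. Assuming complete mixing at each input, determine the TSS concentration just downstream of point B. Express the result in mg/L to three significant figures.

19.6 mg/L

After input A: C = (146·20 + 2.9·49) / 148.9 = 20.56 mg/L.
Over the 6.5 km reach to input B (t = 1.14e+04 s = 0.132 d), decay gives C = 20.56·exp(−0.35·0.132) = 19.64 mg/L.
After input B: C = (148.9·19.64 + 0.009·100) / 148.9 = 19.64 mg/L.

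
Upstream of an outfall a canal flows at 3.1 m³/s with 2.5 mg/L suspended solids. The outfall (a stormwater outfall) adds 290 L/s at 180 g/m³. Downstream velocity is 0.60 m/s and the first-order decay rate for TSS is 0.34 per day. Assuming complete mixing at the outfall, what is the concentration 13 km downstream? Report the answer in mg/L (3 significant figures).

16.2 mg/L

290 L/s = 0.29 m³/s.
After complete mixing, C₀ = (0.29·180 + 3.1·2.5) / 3.39 = 17.68 mg/L.
Travel time t = 1.3e+04 m / 0.60 m/s = 2.167e+04 s = 0.2508 d.
C = 17.68·exp(−0.34·0.2508) = 17.68·0.9183 = 16.24 mg/L.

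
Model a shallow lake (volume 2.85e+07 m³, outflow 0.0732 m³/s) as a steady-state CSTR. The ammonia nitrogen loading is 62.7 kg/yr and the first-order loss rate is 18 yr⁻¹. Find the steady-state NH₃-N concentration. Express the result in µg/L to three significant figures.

0.122 µg/L

Outflow Q = 0.0732 m³/s × 3.156e+07 s/yr = 2.31e+06 m³/yr.
Steady-state CSTR mass balance: W = Q·C + k·V·C, so C = W/(Q + kV).
Q + kV = 2.31e+06 + 18·2.85e+07 = 5.153e+08 m³/yr.
C = 62.7/5.153e+08 = 1.217e-07 kg/m³ = 0.0001217 mg/L = 0.1217 µg/L.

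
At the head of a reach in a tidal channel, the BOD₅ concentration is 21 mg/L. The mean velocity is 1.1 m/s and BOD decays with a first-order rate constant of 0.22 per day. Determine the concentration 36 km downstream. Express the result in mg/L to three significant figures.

19.3 mg/L

Travel time t = 36 km / 1.1 m/s = 3.6e+04/1.1 = 3.273e+04 s = 0.3788 d.
First-order decay: C = 21·exp(−0.22·0.3788) = 21·0.92 = 19.32 mg/L.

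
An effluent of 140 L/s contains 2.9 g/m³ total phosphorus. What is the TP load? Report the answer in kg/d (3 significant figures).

140 L/s = 0.14 m³/s.
Mass flux = Q·C = 0.14 m³/s × 2.9 g/m³ = 0.406 g/s.
= 0.406 g/s × 86.4 = 35.08 kg/d.

35.1 kg/d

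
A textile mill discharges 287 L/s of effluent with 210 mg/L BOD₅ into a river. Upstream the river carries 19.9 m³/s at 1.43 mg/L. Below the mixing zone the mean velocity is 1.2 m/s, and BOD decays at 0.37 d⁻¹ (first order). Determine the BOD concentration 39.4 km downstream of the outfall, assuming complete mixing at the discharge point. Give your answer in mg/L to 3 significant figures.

3.82 mg/L

287 L/s = 0.287 m³/s.
After complete mixing, C₀ = (0.287·210 + 19.9·1.43) / 20.19 = 4.395 mg/L.
Travel time t = 3.94e+04 m / 1.2 m/s = 3.283e+04 s = 0.38 d.
C = 4.395·exp(−0.37·0.38) = 4.395·0.8688 = 3.819 mg/L.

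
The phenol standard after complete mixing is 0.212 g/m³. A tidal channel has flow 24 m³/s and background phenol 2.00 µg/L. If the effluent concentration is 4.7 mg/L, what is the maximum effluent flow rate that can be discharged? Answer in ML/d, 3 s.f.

97.0 ML/d

2.00 µg/L = 0.002 mg/L.
Mass balance at complete mixing: C_std·(Q_w + Q_r) = Q_w·C_e + Q_r·C_b.
Rearranging, Q_w = Q_r·(C_std − C_b)/(C_e − C_std) = 24·(0.212 − 0.002) / (4.7 − 0.212) = 1.123 m³/s.
= 97.03 ML/d.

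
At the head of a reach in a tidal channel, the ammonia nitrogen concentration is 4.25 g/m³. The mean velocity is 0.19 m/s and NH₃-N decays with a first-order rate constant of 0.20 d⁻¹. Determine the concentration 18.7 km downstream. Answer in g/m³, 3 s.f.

Travel time t = 18.7 km / 0.19 m/s = 1.87e+04/0.19 = 9.842e+04 s = 1.139 d.
First-order decay: C = 4.25·exp(−0.20·1.139) = 4.25·0.7963 = 3.384 g/m³.

3.38 g/m³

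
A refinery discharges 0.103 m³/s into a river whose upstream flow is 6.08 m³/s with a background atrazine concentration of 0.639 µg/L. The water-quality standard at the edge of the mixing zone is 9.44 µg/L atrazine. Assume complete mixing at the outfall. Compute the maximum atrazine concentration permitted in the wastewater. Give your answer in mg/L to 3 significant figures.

0.529 mg/L

0.639 µg/L = 0.000639 mg/L.
9.44 µg/L = 0.00944 mg/L.
Mass balance: 0.00944·6.183 = 0.103·Cₑ + 6.08·0.000639.
Cₑ = (0.05837 − 0.003885) / 0.103 = 0.529 mg/L.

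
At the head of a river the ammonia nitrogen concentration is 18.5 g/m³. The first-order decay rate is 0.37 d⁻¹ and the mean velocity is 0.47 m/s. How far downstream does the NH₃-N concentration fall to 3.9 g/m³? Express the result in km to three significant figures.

171 km

From C = C₀·e^(−kt), t = ln(C₀/C)/k = ln(18.5/3.9)/0.37 = 1.557/0.37 = 4.208 d.
Distance = v·t = 0.47 m/s × 3.635e+05 s = 1.709e+05 m = 170.9 km.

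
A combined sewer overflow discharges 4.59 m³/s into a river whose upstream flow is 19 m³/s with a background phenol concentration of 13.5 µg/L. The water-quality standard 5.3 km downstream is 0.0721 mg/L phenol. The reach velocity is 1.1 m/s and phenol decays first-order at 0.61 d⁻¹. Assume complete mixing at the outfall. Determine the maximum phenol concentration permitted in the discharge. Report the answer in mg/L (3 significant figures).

0.327 mg/L

13.5 µg/L = 0.0135 mg/L.
Travel time to the compliance point: t = 5300/1.1 = 4818 s = 0.05577 d; decay factor exp(−0.61·0.05577) = 0.9666.
So the concentration just after mixing may be at most 0.0721/0.9666 = 0.07459 mg/L.
Mass balance: 0.07459·23.59 = 4.59·Cₑ + 19·0.0135.
Cₑ = (1.76 − 0.2565) / 4.59 = 0.3275 mg/L.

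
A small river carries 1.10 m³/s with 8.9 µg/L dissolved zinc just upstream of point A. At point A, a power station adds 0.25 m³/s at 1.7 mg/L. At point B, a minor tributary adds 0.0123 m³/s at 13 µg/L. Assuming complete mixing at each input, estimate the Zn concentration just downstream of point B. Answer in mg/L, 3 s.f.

0.319 mg/L

8.9 µg/L = 0.0089 mg/L.
After input A: C = (1.1·0.0089 + 0.25·1.7) / 1.35 = 0.3221 mg/L.
13 µg/L = 0.013 mg/L.
After input B: C = (1.35·0.3221 + 0.0123·0.013) / 1.362 = 0.3193 mg/L.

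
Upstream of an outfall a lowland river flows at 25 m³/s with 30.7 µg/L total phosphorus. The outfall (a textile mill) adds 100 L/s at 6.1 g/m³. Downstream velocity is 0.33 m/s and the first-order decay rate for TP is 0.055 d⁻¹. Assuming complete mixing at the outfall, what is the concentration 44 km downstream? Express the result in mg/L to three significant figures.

0.0504 mg/L

100 L/s = 0.1 m³/s.
30.7 µg/L = 0.0307 mg/L.
After complete mixing, C₀ = (0.1·6.1 + 25·0.0307) / 25.1 = 0.05488 mg/L.
Travel time t = 4.4e+04 m / 0.33 m/s = 1.333e+05 s = 1.543 d.
C = 0.05488·exp(−0.055·1.543) = 0.05488·0.9186 = 0.05041 mg/L.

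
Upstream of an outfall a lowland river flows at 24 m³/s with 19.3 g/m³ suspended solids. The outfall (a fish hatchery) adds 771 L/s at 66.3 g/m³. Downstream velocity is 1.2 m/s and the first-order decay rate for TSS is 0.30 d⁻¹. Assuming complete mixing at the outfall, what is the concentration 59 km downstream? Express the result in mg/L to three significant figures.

17.5 mg/L

771 L/s = 0.771 m³/s.
After complete mixing, C₀ = (0.771·66.3 + 24·19.3) / 24.77 = 20.76 mg/L.
Travel time t = 5.9e+04 m / 1.2 m/s = 4.917e+04 s = 0.5691 d.
C = 20.76·exp(−0.30·0.5691) = 20.76·0.8431 = 17.5 mg/L.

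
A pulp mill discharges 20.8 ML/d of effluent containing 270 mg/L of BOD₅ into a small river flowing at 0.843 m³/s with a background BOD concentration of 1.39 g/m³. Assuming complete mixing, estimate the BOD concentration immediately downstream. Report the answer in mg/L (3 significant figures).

20.8 ML/d = 0.2407 m³/s.
By mass balance at complete mixing, C = (0.2407·270 + 0.843·1.39) / (0.2407 + 0.843) = 66.17/1.084 = 61.06 mg/L.

61.1 mg/L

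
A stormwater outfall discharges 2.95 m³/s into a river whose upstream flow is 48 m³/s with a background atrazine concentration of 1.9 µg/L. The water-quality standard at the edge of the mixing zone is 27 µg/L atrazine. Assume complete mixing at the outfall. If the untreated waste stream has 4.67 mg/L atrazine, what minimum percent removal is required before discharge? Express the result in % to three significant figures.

90.7 %

1.9 µg/L = 0.0019 mg/L.
27 µg/L = 0.027 mg/L.
Mass balance: 0.027·50.95 = 2.95·Cₑ + 48·0.0019.
Cₑ = (1.376 − 0.0912) / 2.95 = 0.4354 mg/L.
Required removal = 1 − 0.4354/4.67 = 90.68 %.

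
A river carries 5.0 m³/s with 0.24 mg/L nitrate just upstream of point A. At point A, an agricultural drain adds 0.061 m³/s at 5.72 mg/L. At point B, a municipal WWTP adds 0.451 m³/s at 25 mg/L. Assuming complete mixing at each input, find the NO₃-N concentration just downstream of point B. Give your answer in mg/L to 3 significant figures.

After input A: C = (5·0.24 + 0.061·5.72) / 5.061 = 0.3061 mg/L.
After input B: C = (5.061·0.3061 + 0.451·25) / 5.512 = 2.327 mg/L.

2.33 mg/L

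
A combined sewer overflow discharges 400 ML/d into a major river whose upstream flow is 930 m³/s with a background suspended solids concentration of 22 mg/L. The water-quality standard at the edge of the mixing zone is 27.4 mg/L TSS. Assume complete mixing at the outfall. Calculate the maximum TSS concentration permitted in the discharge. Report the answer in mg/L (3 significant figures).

400 ML/d = 4.63 m³/s.
Mass balance: 27.4·934.6 = 4.63·Cₑ + 930·22.
Cₑ = (2.561e+04 − 2.046e+04) / 4.63 = 1112 mg/L.

1110 mg/L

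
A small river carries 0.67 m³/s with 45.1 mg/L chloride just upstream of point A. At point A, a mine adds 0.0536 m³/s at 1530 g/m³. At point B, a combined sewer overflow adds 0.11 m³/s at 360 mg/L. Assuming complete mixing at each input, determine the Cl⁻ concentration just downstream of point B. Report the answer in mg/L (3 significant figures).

182 mg/L

After input A: C = (0.67·45.1 + 0.0536·1530) / 0.7236 = 155.1 mg/L.
After input B: C = (0.7236·155.1 + 0.11·360) / 0.8336 = 182.1 mg/L.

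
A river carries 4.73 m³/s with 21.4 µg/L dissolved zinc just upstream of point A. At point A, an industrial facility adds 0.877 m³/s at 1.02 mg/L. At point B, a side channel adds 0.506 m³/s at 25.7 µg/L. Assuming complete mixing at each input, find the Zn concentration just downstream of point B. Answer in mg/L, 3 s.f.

21.4 µg/L = 0.0214 mg/L.
After input A: C = (4.73·0.0214 + 0.877·1.02) / 5.607 = 0.1776 mg/L.
25.7 µg/L = 0.0257 mg/L.
After input B: C = (5.607·0.1776 + 0.506·0.0257) / 6.113 = 0.165 mg/L.

0.165 mg/L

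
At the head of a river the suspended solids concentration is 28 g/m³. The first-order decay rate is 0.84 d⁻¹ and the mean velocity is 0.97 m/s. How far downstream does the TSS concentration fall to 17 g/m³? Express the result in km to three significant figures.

From C = C₀·e^(−kt), t = ln(C₀/C)/k = ln(28/17)/0.84 = 0.499/0.84 = 0.594 d.
Distance = v·t = 0.97 m/s × 5.132e+04 s = 4.979e+04 m = 49.79 km.

49.8 km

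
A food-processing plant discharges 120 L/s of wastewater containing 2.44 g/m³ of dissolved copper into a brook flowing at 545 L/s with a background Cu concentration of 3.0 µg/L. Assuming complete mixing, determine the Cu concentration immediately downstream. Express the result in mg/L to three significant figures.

0.443 mg/L

120 L/s = 0.12 m³/s.
545 L/s = 0.545 m³/s.
3.0 µg/L = 0.003 mg/L.
Conservation of mass across the mixing zone: C = (0.12·2.44 + 0.545·0.003) / (0.12 + 0.545) = 0.2944/0.665 = 0.4428 mg/L.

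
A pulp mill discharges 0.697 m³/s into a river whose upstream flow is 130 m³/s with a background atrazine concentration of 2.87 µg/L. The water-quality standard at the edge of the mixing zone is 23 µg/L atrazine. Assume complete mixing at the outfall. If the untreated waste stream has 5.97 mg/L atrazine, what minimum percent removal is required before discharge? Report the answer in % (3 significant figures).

2.87 µg/L = 0.00287 mg/L.
23 µg/L = 0.023 mg/L.
Mass balance: 0.023·130.7 = 0.697·Cₑ + 130·0.00287.
Cₑ = (3.006 − 0.3731) / 0.697 = 3.778 mg/L.
Required removal = 1 − 3.778/5.97 = 36.72 %.

36.7 %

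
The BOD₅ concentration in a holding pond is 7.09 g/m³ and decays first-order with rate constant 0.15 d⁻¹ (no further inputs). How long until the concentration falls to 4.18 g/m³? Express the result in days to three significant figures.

3.52 d

t = ln(C₀/C)/k = ln(7.09/4.18)/0.15 = 0.5284/0.15 = 3.522 d.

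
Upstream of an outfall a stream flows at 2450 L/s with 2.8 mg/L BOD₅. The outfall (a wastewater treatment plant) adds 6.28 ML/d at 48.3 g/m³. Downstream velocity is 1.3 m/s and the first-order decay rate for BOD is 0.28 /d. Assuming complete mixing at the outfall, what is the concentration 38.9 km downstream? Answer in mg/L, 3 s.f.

6.28 ML/d = 0.07269 m³/s.
2450 L/s = 2.45 m³/s.
After complete mixing, C₀ = (0.07269·48.3 + 2.45·2.8) / 2.523 = 4.111 mg/L.
Travel time t = 3.89e+04 m / 1.3 m/s = 2.992e+04 s = 0.3463 d.
C = 4.111·exp(−0.28·0.3463) = 4.111·0.9076 = 3.731 mg/L.

3.73 mg/L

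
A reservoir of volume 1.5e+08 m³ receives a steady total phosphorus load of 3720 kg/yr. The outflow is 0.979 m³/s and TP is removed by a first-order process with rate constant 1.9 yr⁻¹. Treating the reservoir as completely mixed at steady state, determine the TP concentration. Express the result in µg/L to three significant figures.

Outflow Q = 0.979 m³/s × 3.156e+07 s/yr = 3.089e+07 m³/yr.
Steady-state CSTR mass balance: W = Q·C + k·V·C, so C = W/(Q + kV).
Q + kV = 3.089e+07 + 1.9·1.5e+08 = 3.159e+08 m³/yr.
C = 3720/3.159e+08 = 1.178e-05 kg/m³ = 0.01178 mg/L = 11.78 µg/L.

11.8 µg/L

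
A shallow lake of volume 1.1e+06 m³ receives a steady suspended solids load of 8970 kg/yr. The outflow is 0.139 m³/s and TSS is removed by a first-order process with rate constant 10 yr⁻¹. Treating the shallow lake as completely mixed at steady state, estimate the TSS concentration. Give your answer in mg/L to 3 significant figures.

0.583 mg/L

Outflow Q = 0.139 m³/s × 3.156e+07 s/yr = 4.387e+06 m³/yr.
Steady-state CSTR mass balance: W = Q·C + k·V·C, so C = W/(Q + kV).
Q + kV = 4.387e+06 + 10·1.1e+06 = 1.539e+07 m³/yr.
C = 8970/1.539e+07 = 0.000583 kg/m³ = 0.583 mg/L.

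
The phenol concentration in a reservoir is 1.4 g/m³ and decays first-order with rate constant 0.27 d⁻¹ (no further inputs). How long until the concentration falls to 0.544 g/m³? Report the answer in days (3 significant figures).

3.50 d

t = ln(C₀/C)/k = ln(1.4/0.544)/0.27 = 0.9453/0.27 = 3.501 d.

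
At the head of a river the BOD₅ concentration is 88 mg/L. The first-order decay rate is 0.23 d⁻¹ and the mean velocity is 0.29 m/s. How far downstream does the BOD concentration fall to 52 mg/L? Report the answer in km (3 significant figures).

From C = C₀·e^(−kt), t = ln(C₀/C)/k = ln(88/52)/0.23 = 0.5261/0.23 = 2.287 d.
Distance = v·t = 0.29 m/s × 1.976e+05 s = 5.731e+04 m = 57.31 km.

57.3 km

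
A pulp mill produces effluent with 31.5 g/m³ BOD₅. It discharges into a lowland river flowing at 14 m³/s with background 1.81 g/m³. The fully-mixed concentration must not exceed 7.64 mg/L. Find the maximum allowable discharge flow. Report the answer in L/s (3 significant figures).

3420 L/s

Mass balance at complete mixing: C_std·(Q_w + Q_r) = Q_w·C_e + Q_r·C_b.
Rearranging, Q_w = Q_r·(C_std − C_b)/(C_e − C_std) = 14·(7.64 − 1.81) / (31.5 − 7.64) = 3.421 m³/s.
= 3421 L/s.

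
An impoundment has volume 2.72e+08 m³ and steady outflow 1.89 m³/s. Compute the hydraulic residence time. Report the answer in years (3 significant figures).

4.56 yr

Q = 1.89 m³/s × 3.156e+07 s/yr = 5.964e+07 m³/yr.
Hydraulic residence time τ = V/Q = 2.72e+08/5.964e+07 = 4.56 yr.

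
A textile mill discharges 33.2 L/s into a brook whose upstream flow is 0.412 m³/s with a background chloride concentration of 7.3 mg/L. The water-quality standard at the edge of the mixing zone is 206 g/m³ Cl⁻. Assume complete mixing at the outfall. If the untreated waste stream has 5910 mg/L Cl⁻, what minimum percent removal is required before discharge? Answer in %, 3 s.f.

33.2 L/s = 0.0332 m³/s.
Mass balance: 206·0.4452 = 0.0332·Cₑ + 0.412·7.3.
Cₑ = (91.71 − 3.008) / 0.0332 = 2672 mg/L.
Required removal = 1 − 2672/5910 = 54.79 %.

54.8 %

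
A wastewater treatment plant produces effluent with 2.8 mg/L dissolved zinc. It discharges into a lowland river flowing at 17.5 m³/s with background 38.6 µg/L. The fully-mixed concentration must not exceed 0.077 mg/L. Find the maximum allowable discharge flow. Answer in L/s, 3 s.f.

247 L/s

38.6 µg/L = 0.0386 mg/L.
Mass balance at complete mixing: C_std·(Q_w + Q_r) = Q_w·C_e + Q_r·C_b.
Rearranging, Q_w = Q_r·(C_std − C_b)/(C_e − C_std) = 17.5·(0.077 − 0.0386) / (2.8 − 0.077) = 0.2468 m³/s.
= 246.8 L/s.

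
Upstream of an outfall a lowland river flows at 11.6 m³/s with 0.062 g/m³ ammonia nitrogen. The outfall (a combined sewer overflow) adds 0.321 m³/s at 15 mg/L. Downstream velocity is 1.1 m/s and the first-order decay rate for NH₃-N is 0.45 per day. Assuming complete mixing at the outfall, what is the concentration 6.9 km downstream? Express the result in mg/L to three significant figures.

0.449 mg/L

After complete mixing, C₀ = (0.321·15 + 11.6·0.062) / 11.92 = 0.4642 mg/L.
Travel time t = 6900 m / 1.1 m/s = 6273 s = 0.0726 d.
C = 0.4642·exp(−0.45·0.0726) = 0.4642·0.9679 = 0.4493 mg/L.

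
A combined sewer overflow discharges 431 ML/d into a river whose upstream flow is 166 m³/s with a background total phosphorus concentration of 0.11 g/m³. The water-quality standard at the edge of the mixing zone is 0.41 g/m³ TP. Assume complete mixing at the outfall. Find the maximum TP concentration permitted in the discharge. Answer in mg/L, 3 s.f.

431 ML/d = 4.988 m³/s.
Mass balance: 0.41·171 = 4.988·Cₑ + 166·0.11.
Cₑ = (70.11 − 18.26) / 4.988 = 10.39 mg/L.

10.4 mg/L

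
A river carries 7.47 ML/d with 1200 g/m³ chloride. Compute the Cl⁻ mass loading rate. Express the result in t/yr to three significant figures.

7.47 ML/d = 0.08646 m³/s.
Mass flux = Q·C = 0.08646 m³/s × 1200 g/m³ = 103.8 g/s.
= 103.8 g/s × 31.56 = 3274 t/yr.

3270 t/yr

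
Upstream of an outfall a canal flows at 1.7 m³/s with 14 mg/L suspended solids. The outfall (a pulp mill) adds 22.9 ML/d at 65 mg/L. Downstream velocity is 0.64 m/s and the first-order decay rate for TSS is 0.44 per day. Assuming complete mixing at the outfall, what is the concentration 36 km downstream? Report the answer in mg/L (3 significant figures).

15.7 mg/L

22.9 ML/d = 0.265 m³/s.
After complete mixing, C₀ = (0.265·65 + 1.7·14) / 1.965 = 20.88 mg/L.
Travel time t = 3.6e+04 m / 0.64 m/s = 5.625e+04 s = 0.651 d.
C = 20.88·exp(−0.44·0.651) = 20.88·0.7509 = 15.68 mg/L.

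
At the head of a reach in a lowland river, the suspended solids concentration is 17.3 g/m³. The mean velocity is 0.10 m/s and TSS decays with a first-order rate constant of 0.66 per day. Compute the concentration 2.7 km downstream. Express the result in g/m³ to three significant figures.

Travel time t = 2.7 km / 0.10 m/s = 2700/0.10 = 2.7e+04 s = 0.3125 d.
First-order decay: C = 17.3·exp(−0.66·0.3125) = 17.3·0.8136 = 14.08 g/m³.

14.1 g/m³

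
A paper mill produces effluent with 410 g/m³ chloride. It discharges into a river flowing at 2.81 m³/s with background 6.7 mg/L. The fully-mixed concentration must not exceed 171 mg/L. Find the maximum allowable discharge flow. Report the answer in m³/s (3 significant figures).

1.93 m³/s

Mass balance at complete mixing: C_std·(Q_w + Q_r) = Q_w·C_e + Q_r·C_b.
Rearranging, Q_w = Q_r·(C_std − C_b)/(C_e − C_std) = 2.81·(171 − 6.7) / (410 − 171) = 1.932 m³/s.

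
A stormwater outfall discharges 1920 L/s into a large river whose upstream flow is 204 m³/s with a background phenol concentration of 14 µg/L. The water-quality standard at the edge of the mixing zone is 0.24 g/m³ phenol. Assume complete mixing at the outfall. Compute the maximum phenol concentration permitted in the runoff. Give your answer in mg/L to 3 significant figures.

1920 L/s = 1.92 m³/s.
14 µg/L = 0.014 mg/L.
Mass balance: 0.24·205.9 = 1.92·Cₑ + 204·0.014.
Cₑ = (49.42 − 2.856) / 1.92 = 24.25 mg/L.

24.3 mg/L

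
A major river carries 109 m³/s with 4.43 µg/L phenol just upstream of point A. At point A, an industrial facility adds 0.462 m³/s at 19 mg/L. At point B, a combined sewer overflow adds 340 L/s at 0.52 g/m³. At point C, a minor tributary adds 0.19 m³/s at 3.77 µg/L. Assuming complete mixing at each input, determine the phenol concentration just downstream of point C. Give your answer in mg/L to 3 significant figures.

4.43 µg/L = 0.00443 mg/L.
After input A: C = (109·0.00443 + 0.462·19) / 109.5 = 0.0846 mg/L.
340 L/s = 0.34 m³/s.
After input B: C = (109.5·0.0846 + 0.34·0.52) / 109.8 = 0.08595 mg/L.
3.77 µg/L = 0.00377 mg/L.
After input C: C = (109.8·0.08595 + 0.19·0.00377) / 110 = 0.08581 mg/L.

0.0858 mg/L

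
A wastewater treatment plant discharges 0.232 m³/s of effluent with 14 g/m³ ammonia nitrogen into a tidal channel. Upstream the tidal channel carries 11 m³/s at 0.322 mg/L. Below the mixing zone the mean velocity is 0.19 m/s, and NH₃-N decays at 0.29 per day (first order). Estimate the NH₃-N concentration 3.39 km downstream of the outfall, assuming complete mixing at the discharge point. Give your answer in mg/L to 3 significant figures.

0.569 mg/L

After complete mixing, C₀ = (0.232·14 + 11·0.322) / 11.23 = 0.6045 mg/L.
Travel time t = 3390 m / 0.19 m/s = 1.784e+04 s = 0.2065 d.
C = 0.6045·exp(−0.29·0.2065) = 0.6045·0.9419 = 0.5694 mg/L.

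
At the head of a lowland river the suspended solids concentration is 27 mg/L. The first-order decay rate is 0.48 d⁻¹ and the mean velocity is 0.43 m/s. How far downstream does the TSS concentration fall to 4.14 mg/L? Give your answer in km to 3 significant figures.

145 km

From C = C₀·e^(−kt), t = ln(C₀/C)/k = ln(27/4.14)/0.48 = 1.875/0.48 = 3.907 d.
Distance = v·t = 0.43 m/s × 3.375e+05 s = 1.451e+05 m = 145.1 km.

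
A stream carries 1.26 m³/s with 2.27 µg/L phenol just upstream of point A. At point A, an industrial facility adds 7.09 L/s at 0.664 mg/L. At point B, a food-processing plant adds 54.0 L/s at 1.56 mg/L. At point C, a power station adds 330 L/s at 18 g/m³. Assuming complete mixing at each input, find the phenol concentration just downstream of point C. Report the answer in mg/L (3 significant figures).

3.65 mg/L

2.27 µg/L = 0.00227 mg/L.
7.09 L/s = 0.00709 m³/s.
After input A: C = (1.26·0.00227 + 0.00709·0.664) / 1.267 = 0.005973 mg/L.
54.0 L/s = 0.054 m³/s.
After input B: C = (1.267·0.005973 + 0.054·1.56) / 1.321 = 0.06949 mg/L.
330 L/s = 0.33 m³/s.
After input C: C = (1.321·0.06949 + 0.33·18) / 1.651 = 3.653 mg/L.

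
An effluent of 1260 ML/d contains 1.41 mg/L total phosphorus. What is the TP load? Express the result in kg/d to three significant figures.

1780 kg/d

1260 ML/d = 14.58 m³/s.
Mass flux = Q·C = 14.58 m³/s × 1.41 g/m³ = 20.56 g/s.
= 20.56 g/s × 86.4 = 1777 kg/d.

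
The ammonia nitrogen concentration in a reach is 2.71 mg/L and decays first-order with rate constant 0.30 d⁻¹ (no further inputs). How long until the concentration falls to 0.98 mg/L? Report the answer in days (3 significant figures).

t = ln(C₀/C)/k = ln(2.71/0.98)/0.30 = 1.017/0.30 = 3.391 d.

3.39 d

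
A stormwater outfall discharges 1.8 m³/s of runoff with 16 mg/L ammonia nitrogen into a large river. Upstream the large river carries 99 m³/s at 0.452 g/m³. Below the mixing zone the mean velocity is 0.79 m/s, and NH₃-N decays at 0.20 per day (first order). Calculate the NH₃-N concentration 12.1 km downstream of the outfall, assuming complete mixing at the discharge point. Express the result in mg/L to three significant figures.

After complete mixing, C₀ = (1.8·16 + 99·0.452) / 100.8 = 0.7296 mg/L.
Travel time t = 1.21e+04 m / 0.79 m/s = 1.532e+04 s = 0.1773 d.
C = 0.7296·exp(−0.20·0.1773) = 0.7296·0.9652 = 0.7042 mg/L.

0.704 mg/L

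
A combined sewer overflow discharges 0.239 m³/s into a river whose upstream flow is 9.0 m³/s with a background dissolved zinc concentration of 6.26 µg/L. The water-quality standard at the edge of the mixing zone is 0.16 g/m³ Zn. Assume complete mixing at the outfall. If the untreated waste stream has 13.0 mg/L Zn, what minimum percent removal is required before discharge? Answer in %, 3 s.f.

54.2 %

6.26 µg/L = 0.00626 mg/L.
Mass balance: 0.16·9.239 = 0.239·Cₑ + 9·0.00626.
Cₑ = (1.478 − 0.05634) / 0.239 = 5.949 mg/L.
Required removal = 1 − 5.949/13.0 = 54.24 %.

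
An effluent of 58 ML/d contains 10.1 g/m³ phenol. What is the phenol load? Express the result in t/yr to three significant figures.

58 ML/d = 0.6713 m³/s.
Mass flux = Q·C = 0.6713 m³/s × 10.1 g/m³ = 6.78 g/s.
= 6.78 g/s × 31.56 = 214 t/yr.

214 t/yr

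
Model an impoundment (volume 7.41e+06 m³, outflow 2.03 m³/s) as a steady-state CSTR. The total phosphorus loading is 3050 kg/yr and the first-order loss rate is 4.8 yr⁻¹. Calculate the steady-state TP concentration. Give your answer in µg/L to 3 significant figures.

30.6 µg/L

Outflow Q = 2.03 m³/s × 3.156e+07 s/yr = 6.406e+07 m³/yr.
Steady-state CSTR mass balance: W = Q·C + k·V·C, so C = W/(Q + kV).
Q + kV = 6.406e+07 + 4.8·7.41e+06 = 9.963e+07 m³/yr.
C = 3050/9.963e+07 = 3.061e-05 kg/m³ = 0.03061 mg/L = 30.61 µg/L.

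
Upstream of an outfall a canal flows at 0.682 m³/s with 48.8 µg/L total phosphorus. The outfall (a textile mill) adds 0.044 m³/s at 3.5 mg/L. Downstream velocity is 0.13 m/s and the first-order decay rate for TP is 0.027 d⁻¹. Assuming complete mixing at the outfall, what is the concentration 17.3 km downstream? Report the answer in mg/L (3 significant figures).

0.247 mg/L

48.8 µg/L = 0.0488 mg/L.
After complete mixing, C₀ = (0.044·3.5 + 0.682·0.0488) / 0.726 = 0.258 mg/L.
Travel time t = 1.73e+04 m / 0.13 m/s = 1.331e+05 s = 1.54 d.
C = 0.258·exp(−0.027·1.54) = 0.258·0.9593 = 0.2475 mg/L.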